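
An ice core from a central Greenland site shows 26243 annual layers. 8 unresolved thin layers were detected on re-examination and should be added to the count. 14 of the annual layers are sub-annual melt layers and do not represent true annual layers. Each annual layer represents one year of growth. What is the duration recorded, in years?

True annual layer count = 26243 − 14 + 8 = 26237.
One annual layer per year makes the duration 26237 years.

26237 years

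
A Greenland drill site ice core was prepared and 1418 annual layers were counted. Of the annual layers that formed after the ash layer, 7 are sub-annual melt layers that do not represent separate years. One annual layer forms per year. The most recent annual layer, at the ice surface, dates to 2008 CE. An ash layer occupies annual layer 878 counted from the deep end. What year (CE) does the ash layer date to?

1475 CE

Between annual layer 878 and the ice surface there are 1418 − 878 = 540 annual layers.
540 − 7 false = 533 true annual layers after the ash layer.
Counting back 533 years from 2008 CE places the ash layer in 2008 − 533 = 1475 CE.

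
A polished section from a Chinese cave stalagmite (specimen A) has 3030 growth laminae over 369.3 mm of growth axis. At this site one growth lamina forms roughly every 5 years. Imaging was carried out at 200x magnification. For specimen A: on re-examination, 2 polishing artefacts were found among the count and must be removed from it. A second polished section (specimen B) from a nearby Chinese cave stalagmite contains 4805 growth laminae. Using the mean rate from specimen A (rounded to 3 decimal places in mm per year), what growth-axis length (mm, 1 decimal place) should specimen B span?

576.6 mm

Specimen A: adjusted count: 3030 − 2 = 3028 growth laminae.
Specimen A: 3028 growth laminae at 5 years each span 3028 × 5 = 15140 years.
A: Extension rate ≈ 369.3 / 15140 = 0.024 mm/yr.
Specimen B: multiplying by 5 years per growth lamina: 4805 × 5 = 24025 years. For B, 0.024 mm/year × 24025 years = 576.6 mm.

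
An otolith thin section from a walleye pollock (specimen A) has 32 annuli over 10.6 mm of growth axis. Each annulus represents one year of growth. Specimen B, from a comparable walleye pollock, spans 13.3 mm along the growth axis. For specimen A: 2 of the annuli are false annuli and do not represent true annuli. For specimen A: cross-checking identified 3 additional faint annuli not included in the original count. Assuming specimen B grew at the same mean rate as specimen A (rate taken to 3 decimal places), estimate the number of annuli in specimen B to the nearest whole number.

Specimen A: adjusted count: 32 − 2 + 3 = 33 annuli.
A: Mean rate = 10.6 mm / 33 years ≈ 0.321 mm per year.
Specimen B: 13.3 mm / 0.321 mm per year = 41.43 years ≈ 41 annuli.

41 annuli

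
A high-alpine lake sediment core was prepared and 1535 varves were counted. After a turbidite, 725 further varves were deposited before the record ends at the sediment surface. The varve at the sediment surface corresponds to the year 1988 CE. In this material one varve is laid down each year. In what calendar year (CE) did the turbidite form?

1263 CE

725 varves post-date the turbidite.
1988 − 725 = 1263 CE.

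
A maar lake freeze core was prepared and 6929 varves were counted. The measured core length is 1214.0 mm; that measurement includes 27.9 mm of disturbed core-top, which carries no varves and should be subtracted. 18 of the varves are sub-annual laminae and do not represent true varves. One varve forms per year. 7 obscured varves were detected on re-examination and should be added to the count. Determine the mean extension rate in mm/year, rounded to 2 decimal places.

0.17 mm/year

Adjusted count: 6929 − 18 + 7 = 6918 varves.
Removing the 27.9 mm offcut leaves 1214.0 − 27.9 = 1186.1 mm.
1186.1 mm over 6918 years gives 1186.1 / 6918 ≈ 0.17 mm/year.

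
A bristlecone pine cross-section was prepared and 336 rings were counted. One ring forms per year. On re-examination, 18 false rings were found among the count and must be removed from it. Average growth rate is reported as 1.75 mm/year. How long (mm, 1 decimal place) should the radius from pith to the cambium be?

After corrections the count is 336 − 18 = 318 rings.
Length ≈ 1.75 × 318 = 556.5 mm.

556.5 mm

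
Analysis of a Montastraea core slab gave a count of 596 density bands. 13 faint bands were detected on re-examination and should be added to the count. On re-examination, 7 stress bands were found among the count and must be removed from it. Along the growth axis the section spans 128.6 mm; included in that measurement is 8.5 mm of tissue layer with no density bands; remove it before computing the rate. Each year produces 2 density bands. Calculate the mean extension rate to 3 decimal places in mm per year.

0.399 mm per year

True density band count = 596 − 7 + 13 = 602.
Dividing by 2 density bands per year: 602 / 2 = 301 years.
Net length = 128.6 − 8.5 = 120.1 mm.
Extension rate ≈ 120.1 / 301 = 0.399 mm per year.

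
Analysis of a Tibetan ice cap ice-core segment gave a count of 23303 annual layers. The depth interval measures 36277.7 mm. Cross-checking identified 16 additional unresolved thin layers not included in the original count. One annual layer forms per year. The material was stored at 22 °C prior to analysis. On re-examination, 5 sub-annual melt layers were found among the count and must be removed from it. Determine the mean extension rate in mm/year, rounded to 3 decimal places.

1.556 mm/year

Adjusted count: 23303 − 5 + 16 = 23314 annual layers.
Mean rate = 36277.7 mm / 23314 years ≈ 1.556 mm/year.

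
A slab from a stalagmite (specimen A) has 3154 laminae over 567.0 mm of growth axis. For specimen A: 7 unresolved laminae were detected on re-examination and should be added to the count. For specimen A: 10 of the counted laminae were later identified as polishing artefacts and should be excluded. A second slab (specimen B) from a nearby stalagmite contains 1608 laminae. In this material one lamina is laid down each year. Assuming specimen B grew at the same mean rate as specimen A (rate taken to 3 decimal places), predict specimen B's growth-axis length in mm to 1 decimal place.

Specimen A: adjusted count: 3154 − 10 + 7 = 3151 laminae.
A: 567.0 mm over 3151 years gives 567.0 / 3151 ≈ 0.180 mm/year.
B's length ≈ 0.180 × 1608 = 289.4 mm.

289.4 mm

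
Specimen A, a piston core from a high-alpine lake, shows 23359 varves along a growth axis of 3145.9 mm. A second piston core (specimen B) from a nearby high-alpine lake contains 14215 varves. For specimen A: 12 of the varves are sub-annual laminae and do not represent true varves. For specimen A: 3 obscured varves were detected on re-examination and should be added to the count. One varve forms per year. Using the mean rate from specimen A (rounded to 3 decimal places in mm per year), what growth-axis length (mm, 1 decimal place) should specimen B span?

1919.0 mm

Specimen A: adjusted count: 23359 − 12 + 3 = 23350 varves.
A: 3145.9 mm over 23350 years gives 3145.9 / 23350 ≈ 0.135 mm per year.
Length of B = 0.135 × 14215 = 1919.0 mm.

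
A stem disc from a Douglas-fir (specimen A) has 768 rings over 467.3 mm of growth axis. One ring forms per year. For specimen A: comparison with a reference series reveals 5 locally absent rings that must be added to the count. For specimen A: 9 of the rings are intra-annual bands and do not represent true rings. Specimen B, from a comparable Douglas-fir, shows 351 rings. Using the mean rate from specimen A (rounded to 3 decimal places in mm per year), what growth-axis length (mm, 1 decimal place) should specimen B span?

Specimen A: adjusted count: 768 − 9 + 5 = 764 rings.
A: Extension rate ≈ 467.3 / 764 = 0.612 mm/yr.
Length of B = 0.612 × 351 = 214.8 mm.

214.8 mm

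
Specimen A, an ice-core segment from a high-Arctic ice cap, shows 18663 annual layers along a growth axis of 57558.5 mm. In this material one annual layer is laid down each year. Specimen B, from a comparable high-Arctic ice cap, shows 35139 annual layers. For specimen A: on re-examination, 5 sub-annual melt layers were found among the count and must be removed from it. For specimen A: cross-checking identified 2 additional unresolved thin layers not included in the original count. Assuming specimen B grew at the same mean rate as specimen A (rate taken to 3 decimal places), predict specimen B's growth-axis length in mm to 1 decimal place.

108403.8 mm

Specimen A: true annual layer count = 18663 − 5 + 2 = 18660.
A: Extension rate ≈ 57558.5 / 18660 = 3.085 mm/year.
B's length ≈ 3.085 × 35139 = 108403.8 mm.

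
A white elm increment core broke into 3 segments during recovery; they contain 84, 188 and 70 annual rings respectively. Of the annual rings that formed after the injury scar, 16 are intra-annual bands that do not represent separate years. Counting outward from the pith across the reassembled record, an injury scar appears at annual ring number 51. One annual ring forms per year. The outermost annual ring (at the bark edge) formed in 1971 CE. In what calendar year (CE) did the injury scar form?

Total annual rings = 84 + 188 + 70 = 342.
Between annual ring 51 and the bark edge there are 342 − 51 = 291 annual rings.
Excluding 16 false annual rings: 291 − 16 = 275.
1971 − 275 = 1696 CE.

1696 CE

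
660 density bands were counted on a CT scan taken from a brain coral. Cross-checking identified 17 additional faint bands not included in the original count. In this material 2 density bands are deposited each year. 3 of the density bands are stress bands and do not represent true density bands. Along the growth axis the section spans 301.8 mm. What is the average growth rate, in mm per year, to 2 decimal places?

0.90 mm per year

True density band count = 660 − 3 + 17 = 674.
With 2 density bands per year, 674 / 2 = 337 years.
Extension rate ≈ 301.8 / 337 = 0.90 mm per year.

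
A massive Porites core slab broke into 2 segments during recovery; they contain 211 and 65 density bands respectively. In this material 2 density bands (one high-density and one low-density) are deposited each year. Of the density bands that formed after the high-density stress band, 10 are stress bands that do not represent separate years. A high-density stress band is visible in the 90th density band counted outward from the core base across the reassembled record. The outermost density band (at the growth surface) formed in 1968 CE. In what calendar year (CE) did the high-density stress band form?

Total density bands = 211 + 65 = 276.
The high-density stress band sits at density band 90 from the core base, so 276 − 90 = 186 density bands formed after it.
Excluding 10 false density bands: 186 − 10 = 176.
With 2 density bands per year, 176 / 2 = 88 years.
Counting back 88 years from 1968 CE places the high-density stress band in 1968 − 88 = 1880 CE.

1880 CE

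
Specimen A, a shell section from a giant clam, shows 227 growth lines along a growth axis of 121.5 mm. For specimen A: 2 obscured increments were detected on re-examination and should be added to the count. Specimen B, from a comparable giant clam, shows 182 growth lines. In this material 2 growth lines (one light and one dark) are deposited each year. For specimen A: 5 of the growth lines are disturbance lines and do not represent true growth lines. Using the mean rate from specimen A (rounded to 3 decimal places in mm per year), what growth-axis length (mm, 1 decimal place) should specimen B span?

98.7 mm

Specimen A: after corrections the count is 227 − 5 + 2 = 224 growth lines.
Specimen A: dividing by 2 growth lines per year: 224 / 2 = 112 years.
A: Mean rate = 121.5 mm / 112 years ≈ 1.085 mm/year.
Specimen B: dividing by 2 growth lines per year: 182 / 2 = 91 years. For B, 1.085 mm/year × 91 years = 98.7 mm.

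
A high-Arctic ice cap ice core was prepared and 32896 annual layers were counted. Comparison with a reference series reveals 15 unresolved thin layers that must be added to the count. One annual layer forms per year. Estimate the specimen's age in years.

32911 years

After corrections the count is 32896 + 15 = 32911 annual layers.
At one annual layer per year, that is 32911 years.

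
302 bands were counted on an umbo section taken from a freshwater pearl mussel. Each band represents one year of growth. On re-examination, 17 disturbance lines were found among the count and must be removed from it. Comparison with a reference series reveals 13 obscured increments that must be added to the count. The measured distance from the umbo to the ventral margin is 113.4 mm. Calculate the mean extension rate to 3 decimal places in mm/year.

0.381 mm/year

Adjusted count: 302 − 17 + 13 = 298 bands.
Extension rate ≈ 113.4 / 298 = 0.381 mm/year.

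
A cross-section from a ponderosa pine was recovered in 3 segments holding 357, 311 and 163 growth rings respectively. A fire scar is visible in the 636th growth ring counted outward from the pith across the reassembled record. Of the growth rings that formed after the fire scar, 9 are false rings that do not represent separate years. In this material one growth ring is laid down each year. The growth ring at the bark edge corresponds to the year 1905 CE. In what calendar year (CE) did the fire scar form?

1719 CE

Total growth rings = 357 + 311 + 163 = 831.
Between growth ring 636 and the bark edge there are 831 − 636 = 195 growth rings.
Removing the 9 false growth rings leaves 195 − 9 = 186 true growth rings beyond the fire scar.
The growth ring at the bark edge is 1905 CE, so the fire scar dates to 1905 − 186 = 1719 CE.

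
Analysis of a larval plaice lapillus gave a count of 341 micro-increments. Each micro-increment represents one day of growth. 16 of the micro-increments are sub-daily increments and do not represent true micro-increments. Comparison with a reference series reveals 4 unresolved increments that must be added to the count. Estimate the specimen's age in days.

329 days

After corrections the count is 341 − 16 + 4 = 329 micro-increments.
One micro-increment per day makes the duration 329 days.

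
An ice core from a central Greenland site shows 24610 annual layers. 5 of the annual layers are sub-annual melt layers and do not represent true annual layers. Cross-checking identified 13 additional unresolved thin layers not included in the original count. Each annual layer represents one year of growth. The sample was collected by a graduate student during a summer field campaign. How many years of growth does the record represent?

Adjusted count: 24610 − 5 + 13 = 24618 annual layers.
At one annual layer per year, that is 24618 years.

24618 years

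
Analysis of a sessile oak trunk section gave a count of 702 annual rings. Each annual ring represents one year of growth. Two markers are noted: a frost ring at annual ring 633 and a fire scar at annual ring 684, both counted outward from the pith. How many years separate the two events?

The two markers are separated by 684 − 633 = 51 annual rings.
That is 51 years at one annual ring per year.

51 years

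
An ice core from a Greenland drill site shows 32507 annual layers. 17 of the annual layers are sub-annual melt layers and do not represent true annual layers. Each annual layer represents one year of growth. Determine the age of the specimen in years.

Adjusted count: 32507 − 17 = 32490 annual layers.
With a one-to-one annual layer periodicity this is 32490 years.

32490 years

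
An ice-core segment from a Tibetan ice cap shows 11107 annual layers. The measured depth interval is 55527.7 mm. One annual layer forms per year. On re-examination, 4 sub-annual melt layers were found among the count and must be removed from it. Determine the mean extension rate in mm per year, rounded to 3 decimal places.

After corrections the count is 11107 − 4 = 11103 annual layers.
Extension rate ≈ 55527.7 / 11103 = 5.001 mm per year.

5.001 mm per year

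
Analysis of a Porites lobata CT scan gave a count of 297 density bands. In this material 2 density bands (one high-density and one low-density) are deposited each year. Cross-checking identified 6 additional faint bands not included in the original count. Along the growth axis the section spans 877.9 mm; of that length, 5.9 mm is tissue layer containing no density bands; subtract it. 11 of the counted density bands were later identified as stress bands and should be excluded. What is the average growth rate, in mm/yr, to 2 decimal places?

Adjusted count: 297 − 11 + 6 = 292 density bands.
With 2 density bands per year, 292 / 2 = 146 years.
Removing the 5.9 mm offcut leaves 877.9 − 5.9 = 872.0 mm.
Extension rate ≈ 872.0 / 146 = 5.97 mm/yr.

5.97 mm/yr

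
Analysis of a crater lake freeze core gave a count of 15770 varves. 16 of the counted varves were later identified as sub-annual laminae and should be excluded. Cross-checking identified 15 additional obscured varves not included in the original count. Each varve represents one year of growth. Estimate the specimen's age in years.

15769 years

Correcting the raw count gives 15770 − 16 + 15 = 15769 true varves.
With a one-to-one varve periodicity this is 15769 years.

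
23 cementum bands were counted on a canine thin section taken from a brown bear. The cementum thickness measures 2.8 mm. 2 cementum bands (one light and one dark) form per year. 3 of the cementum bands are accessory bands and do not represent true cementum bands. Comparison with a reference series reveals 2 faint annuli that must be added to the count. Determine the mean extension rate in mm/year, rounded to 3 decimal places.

0.255 mm/year

After corrections the count is 23 − 3 + 2 = 22 cementum bands.
22 cementum bands at 2 per year is 22 / 2 = 11 years.
Mean rate = 2.8 mm / 11 years ≈ 0.255 mm/year.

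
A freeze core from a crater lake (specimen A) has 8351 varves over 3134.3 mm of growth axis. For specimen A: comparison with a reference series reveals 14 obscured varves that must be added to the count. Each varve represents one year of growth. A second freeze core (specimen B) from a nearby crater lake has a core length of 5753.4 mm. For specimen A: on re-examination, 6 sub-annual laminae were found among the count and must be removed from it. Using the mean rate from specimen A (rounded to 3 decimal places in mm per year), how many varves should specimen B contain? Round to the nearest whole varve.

Specimen A: adjusted count: 8351 − 6 + 14 = 8359 varves.
A: Extension rate ≈ 3134.3 / 8359 = 0.375 mm/yr.
Specimen B: 5753.4 mm / 0.375 mm per year = 15342.40 years ≈ 15342 varves.

15342 varves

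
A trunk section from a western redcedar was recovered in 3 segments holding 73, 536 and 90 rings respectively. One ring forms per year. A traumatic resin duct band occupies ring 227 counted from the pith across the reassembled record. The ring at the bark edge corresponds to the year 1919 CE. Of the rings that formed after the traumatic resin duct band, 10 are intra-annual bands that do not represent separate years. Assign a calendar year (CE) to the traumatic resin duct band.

Total rings = 73 + 536 + 90 = 699.
Between ring 227 and the bark edge there are 699 − 227 = 472 rings.
472 − 10 false = 462 true rings after the traumatic resin duct band.
The ring at the bark edge is 1919 CE, so the traumatic resin duct band dates to 1919 − 462 = 1457 CE.

1457 CE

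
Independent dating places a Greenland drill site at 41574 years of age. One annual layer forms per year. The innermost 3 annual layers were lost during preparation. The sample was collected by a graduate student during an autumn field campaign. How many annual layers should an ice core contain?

One annual layer per year gives 41574 annual layers over 41574 years.
Less the 3 uncaptured annual layers: 41574 − 3 = 41571.

41571 annual layers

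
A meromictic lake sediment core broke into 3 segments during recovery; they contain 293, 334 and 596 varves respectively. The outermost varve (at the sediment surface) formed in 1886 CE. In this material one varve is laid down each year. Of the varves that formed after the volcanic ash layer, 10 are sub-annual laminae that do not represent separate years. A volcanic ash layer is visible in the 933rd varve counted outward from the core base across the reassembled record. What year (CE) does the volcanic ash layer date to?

Total varves = 293 + 334 + 596 = 1223.
1223 − 933 = 290 varves lie beyond the volcanic ash layer toward the sediment surface.
290 − 10 false = 280 true varves after the volcanic ash layer.
Counting back 280 years from 1886 CE places the volcanic ash layer in 1886 − 280 = 1606 CE.

1606 CE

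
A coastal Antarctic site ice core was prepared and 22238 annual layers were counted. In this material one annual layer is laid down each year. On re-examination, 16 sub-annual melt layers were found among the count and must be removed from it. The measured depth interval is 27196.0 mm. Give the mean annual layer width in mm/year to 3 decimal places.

1.224 mm/year

True annual layer count = 22238 − 16 = 22222.
Mean rate = 27196.0 mm / 22222 years ≈ 1.224 mm/year.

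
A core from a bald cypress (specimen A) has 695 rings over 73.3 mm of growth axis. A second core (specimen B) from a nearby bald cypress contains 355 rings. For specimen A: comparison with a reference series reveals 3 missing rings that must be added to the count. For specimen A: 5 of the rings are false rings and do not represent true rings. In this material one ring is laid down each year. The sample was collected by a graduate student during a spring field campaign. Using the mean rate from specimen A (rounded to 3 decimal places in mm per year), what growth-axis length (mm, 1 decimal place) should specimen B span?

37.6 mm

Specimen A: after corrections the count is 695 − 5 + 3 = 693 rings.
A: 73.3 mm over 693 years gives 73.3 / 693 ≈ 0.106 mm per year.
Length of B = 0.106 × 355 = 37.6 mm.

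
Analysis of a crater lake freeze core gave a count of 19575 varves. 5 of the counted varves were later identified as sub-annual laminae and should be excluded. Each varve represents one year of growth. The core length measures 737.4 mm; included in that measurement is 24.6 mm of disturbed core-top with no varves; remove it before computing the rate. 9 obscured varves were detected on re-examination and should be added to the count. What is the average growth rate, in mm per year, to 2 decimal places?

0.04 mm per year

Adjusted count: 19575 − 5 + 9 = 19579 varves.
The growth record spans 737.4 − 24.6 = 712.8 mm.
Mean rate = 712.8 mm / 19579 years ≈ 0.04 mm per year.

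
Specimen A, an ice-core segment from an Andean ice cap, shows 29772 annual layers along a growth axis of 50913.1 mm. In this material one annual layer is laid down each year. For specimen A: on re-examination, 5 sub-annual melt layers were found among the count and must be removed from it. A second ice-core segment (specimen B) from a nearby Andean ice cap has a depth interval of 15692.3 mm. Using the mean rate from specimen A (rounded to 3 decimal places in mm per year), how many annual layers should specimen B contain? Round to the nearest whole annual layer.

Specimen A: correcting the raw count gives 29772 − 5 = 29767 true annual layers.
A: 50913.1 mm over 29767 years gives 50913.1 / 29767 ≈ 1.710 mm/yr.
Specimen B: 15692.3 mm / 1.710 mm per year = 9176.78 years ≈ 9177 annual layers.

9177 annual layers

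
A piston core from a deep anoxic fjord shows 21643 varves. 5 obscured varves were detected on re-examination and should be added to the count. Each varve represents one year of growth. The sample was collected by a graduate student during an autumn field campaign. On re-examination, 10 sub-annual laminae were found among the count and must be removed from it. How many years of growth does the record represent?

21638 years

Correcting the raw count gives 21643 − 10 + 5 = 21638 true varves.
With a one-to-one varve periodicity this is 21638 years.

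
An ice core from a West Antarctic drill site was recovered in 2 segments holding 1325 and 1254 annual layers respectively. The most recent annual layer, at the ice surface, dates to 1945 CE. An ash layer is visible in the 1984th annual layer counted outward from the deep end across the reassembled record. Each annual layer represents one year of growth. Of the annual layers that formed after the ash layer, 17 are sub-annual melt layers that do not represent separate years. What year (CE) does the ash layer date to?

Total annual layers = 1325 + 1254 = 2579.
Between annual layer 1984 and the ice surface there are 2579 − 1984 = 595 annual layers.
Excluding 17 false annual layers: 595 − 17 = 578.
Counting back 578 years from 1945 CE places the ash layer in 1945 − 578 = 1367 CE.

1367 CE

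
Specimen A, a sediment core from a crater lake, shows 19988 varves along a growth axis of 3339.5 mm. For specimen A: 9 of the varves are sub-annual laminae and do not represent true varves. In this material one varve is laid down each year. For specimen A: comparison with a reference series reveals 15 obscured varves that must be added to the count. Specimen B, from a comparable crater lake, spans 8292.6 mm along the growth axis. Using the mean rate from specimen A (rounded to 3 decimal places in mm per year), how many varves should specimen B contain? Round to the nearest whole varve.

49656 varves

Specimen A: true varve count = 19988 − 9 + 15 = 19994.
A: Mean rate = 3339.5 mm / 19994 years ≈ 0.167 mm/yr.
For B, 8292.6 / 0.167 = 49656.29 years ≈ 49656 varves.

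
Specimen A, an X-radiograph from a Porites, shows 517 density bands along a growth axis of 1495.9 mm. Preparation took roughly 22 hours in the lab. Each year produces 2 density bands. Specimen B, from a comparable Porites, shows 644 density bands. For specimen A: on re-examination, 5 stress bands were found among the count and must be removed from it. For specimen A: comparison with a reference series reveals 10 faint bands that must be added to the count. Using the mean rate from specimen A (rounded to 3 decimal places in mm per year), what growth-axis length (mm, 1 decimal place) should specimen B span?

1845.4 mm

Specimen A: after corrections the count is 517 − 5 + 10 = 522 density bands.
Specimen A: with 2 density bands per year, 522 / 2 = 261 years.
A: Mean rate = 1495.9 mm / 261 years ≈ 5.731 mm per year.
Specimen B: dividing by 2 density bands per year: 644 / 2 = 322 years. B's length ≈ 5.731 × 322 = 1845.4 mm.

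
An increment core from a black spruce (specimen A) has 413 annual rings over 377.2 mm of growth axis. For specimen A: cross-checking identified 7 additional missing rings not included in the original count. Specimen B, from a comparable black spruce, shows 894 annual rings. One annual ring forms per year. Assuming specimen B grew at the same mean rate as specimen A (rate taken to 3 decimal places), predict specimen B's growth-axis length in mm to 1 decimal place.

Specimen A: true annual ring count = 413 + 7 = 420.
A: 377.2 mm over 420 years gives 377.2 / 420 ≈ 0.898 mm per year.
Length of B = 0.898 × 894 = 802.8 mm.

802.8 mm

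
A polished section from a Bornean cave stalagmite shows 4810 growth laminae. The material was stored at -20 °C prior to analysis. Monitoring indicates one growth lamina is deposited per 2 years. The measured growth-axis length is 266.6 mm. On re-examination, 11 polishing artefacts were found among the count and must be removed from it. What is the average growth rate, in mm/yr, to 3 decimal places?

Adjusted count: 4810 − 11 = 4799 growth laminae.
4799 growth laminae at 2 years each span 4799 × 2 = 9598 years.
Extension rate ≈ 266.6 / 9598 = 0.028 mm/yr.

0.028 mm/yr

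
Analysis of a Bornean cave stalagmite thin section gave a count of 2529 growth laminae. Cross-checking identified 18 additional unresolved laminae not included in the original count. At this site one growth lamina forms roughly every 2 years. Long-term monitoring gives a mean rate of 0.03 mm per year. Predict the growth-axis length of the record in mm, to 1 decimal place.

152.8 mm

After corrections the count is 2529 + 18 = 2547 growth laminae.
2547 growth laminae at 2 years each span 2547 × 2 = 5094 years.
5094 years at 0.03 mm/year gives 0.03 × 5094 = 152.8 mm.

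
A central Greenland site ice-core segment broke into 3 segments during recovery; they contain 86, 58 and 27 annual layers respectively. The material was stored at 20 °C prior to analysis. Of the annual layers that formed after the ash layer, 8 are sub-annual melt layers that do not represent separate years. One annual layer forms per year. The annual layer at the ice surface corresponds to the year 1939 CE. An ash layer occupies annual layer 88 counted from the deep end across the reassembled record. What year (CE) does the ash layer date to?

1864 CE

Total annual layers = 86 + 58 + 27 = 171.
171 − 88 = 83 annual layers lie beyond the ash layer toward the ice surface.
83 − 8 false = 75 true annual layers after the ash layer.
The annual layer at the ice surface is 1939 CE, so the ash layer dates to 1939 − 75 = 1864 CE.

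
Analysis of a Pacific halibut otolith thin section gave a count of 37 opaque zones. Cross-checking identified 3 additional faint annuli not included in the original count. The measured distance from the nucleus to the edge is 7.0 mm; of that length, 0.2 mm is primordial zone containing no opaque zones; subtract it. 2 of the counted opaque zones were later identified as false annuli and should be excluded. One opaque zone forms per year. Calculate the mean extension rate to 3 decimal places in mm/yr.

Adjusted count: 37 − 2 + 3 = 38 opaque zones.
Removing the 0.2 mm offcut leaves 7.0 − 0.2 = 6.8 mm.
Extension rate ≈ 6.8 / 38 = 0.179 mm/yr.

0.179 mm/yr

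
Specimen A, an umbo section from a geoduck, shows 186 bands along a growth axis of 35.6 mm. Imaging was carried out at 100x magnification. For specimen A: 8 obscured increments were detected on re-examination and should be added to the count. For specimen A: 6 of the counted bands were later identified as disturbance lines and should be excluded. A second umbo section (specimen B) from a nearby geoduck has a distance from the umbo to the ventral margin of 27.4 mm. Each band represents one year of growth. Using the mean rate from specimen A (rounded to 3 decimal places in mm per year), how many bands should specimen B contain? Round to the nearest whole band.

145 bands

Specimen A: after corrections the count is 186 − 6 + 8 = 188 bands.
A: Mean rate = 35.6 mm / 188 years ≈ 0.189 mm/yr.
Specimen B: 27.4 mm / 0.189 mm per year = 144.97 years ≈ 145 bands.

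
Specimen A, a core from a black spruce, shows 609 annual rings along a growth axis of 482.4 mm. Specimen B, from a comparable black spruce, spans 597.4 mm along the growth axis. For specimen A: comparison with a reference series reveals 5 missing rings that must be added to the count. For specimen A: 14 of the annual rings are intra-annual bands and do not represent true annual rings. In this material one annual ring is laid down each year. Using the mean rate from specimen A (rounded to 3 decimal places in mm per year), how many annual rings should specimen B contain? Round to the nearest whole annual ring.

743 annual rings

Specimen A: adjusted count: 609 − 14 + 5 = 600 annual rings.
A: Extension rate ≈ 482.4 / 600 = 0.804 mm per year.
B spans 597.4 / 0.804 = 743.03 years ≈ 743 annual rings.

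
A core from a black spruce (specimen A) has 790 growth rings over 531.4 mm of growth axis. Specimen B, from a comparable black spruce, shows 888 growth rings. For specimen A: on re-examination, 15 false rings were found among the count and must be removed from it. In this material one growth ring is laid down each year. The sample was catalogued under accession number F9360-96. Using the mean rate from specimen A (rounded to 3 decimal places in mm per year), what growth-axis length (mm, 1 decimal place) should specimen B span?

609.2 mm

Specimen A: correcting the raw count gives 790 − 15 = 775 true growth rings.
A: 531.4 mm over 775 years gives 531.4 / 775 ≈ 0.686 mm/year.
For B, 0.686 mm/year × 888 years = 609.2 mm.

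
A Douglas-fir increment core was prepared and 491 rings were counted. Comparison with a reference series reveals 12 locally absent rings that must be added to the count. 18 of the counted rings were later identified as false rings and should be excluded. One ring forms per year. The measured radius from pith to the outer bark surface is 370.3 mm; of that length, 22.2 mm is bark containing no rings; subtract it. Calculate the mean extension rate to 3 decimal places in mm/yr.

0.718 mm/yr

After corrections the count is 491 − 18 + 12 = 485 rings.
The growth record spans 370.3 − 22.2 = 348.1 mm.
Mean rate = 348.1 mm / 485 years ≈ 0.718 mm/yr.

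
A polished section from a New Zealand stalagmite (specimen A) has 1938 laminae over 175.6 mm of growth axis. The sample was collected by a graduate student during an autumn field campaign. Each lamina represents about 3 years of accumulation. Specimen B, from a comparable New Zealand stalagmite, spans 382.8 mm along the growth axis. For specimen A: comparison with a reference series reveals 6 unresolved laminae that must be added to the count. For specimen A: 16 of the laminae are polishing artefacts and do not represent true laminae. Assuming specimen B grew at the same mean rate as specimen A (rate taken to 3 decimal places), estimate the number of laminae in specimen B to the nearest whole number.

4253 laminae

Specimen A: true lamina count = 1938 − 16 + 6 = 1928.
Specimen A: multiplying by 3 years per lamina: 1928 × 3 = 5784 years.
A: 175.6 mm over 5784 years gives 175.6 / 5784 ≈ 0.030 mm/year.
Specimen B: 382.8 mm / 0.030 mm per year = 12760.00 years; at 3 years per lamina that is 12760.00 / 3 ≈ 4253 laminae.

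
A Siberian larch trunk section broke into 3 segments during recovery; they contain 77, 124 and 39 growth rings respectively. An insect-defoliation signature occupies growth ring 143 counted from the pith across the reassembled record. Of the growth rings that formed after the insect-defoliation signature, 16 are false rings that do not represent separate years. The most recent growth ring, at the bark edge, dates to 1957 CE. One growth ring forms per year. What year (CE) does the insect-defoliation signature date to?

Total growth rings = 77 + 124 + 39 = 240.
240 − 143 = 97 growth rings lie beyond the insect-defoliation signature toward the bark edge.
Removing the 16 false growth rings leaves 97 − 16 = 81 true growth rings beyond the insect-defoliation signature.
The growth ring at the bark edge is 1957 CE, so the insect-defoliation signature dates to 1957 − 81 = 1876 CE.

1876 CE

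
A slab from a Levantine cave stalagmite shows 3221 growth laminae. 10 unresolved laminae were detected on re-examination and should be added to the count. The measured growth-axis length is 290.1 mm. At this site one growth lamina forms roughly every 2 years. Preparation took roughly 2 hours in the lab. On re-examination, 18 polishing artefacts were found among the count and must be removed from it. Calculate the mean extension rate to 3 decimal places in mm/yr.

Correcting the raw count gives 3221 − 18 + 10 = 3213 true growth laminae.
Multiplying by 2 years per growth lamina: 3213 × 2 = 6426 years.
290.1 mm over 6426 years gives 290.1 / 6426 ≈ 0.045 mm/yr.

0.045 mm/yr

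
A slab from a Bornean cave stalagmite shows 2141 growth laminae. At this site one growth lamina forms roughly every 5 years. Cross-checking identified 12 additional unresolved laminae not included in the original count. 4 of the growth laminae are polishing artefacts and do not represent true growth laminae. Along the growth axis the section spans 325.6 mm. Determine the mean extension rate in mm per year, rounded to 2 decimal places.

True growth lamina count = 2141 − 4 + 12 = 2149.
At 5 years per growth lamina, 2149 × 5 = 10745 years.
325.6 mm over 10745 years gives 325.6 / 10745 ≈ 0.03 mm per year.

0.03 mm per year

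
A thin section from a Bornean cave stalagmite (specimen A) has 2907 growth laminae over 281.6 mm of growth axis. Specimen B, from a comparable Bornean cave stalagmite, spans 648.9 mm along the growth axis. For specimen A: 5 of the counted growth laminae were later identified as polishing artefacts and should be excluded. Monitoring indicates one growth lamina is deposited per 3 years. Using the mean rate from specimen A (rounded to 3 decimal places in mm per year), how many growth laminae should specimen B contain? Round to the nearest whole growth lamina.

6759 growth laminae

Specimen A: adjusted count: 2907 − 5 = 2902 growth laminae.
Specimen A: at 3 years per growth lamina, 2902 × 3 = 8706 years.
A: Extension rate ≈ 281.6 / 8706 = 0.032 mm/year.
Specimen B: 648.9 mm / 0.032 mm per year = 20278.12 years; at 3 years per growth lamina that is 20278.12 / 3 ≈ 6759 growth laminae.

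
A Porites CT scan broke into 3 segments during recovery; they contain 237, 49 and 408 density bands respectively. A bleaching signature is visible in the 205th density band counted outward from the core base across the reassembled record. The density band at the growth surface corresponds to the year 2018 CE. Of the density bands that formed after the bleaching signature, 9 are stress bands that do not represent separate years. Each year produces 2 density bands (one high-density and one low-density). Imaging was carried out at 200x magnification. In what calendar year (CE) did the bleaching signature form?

1778 CE

Total density bands = 237 + 49 + 408 = 694.
Between density band 205 and the growth surface there are 694 − 205 = 489 density bands.
Excluding 9 false density bands: 489 − 9 = 480.
480 density bands at 2 per year is 480 / 2 = 240 years.
2018 − 240 = 1778 CE.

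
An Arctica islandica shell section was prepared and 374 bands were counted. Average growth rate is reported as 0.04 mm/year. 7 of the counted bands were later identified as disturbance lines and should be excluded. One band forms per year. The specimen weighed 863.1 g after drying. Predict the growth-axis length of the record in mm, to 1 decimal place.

Correcting the raw count gives 374 − 7 = 367 true bands.
367 years at 0.04 mm/year gives 0.04 × 367 = 14.7 mm.

14.7 mm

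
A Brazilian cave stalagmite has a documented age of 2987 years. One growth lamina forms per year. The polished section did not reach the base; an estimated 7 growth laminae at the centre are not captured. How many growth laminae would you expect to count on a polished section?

One growth lamina per year gives 2987 growth laminae over 2987 years.
Less the 7 uncaptured growth laminae: 2987 − 7 = 2980.

2980 growth laminae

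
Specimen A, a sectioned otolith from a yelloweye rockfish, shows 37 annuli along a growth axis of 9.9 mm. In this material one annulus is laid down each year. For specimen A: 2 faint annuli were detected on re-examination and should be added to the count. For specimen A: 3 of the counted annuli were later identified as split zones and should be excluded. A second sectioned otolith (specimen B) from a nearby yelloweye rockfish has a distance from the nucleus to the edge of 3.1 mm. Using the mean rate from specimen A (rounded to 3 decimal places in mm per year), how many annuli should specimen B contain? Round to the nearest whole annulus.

Specimen A: correcting the raw count gives 37 − 3 + 2 = 36 true annuli.
A: Mean rate = 9.9 mm / 36 years ≈ 0.275 mm/year.
For B, 3.1 / 0.275 = 11.27 years ≈ 11 annuli.

11 annuli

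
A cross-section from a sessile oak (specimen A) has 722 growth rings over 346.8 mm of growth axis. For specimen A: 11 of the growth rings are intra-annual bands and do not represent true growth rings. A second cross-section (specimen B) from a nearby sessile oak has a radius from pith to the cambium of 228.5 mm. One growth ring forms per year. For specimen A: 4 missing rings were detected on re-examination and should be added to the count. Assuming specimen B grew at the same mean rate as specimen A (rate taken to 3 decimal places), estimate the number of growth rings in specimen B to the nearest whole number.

471 growth rings

Specimen A: correcting the raw count gives 722 − 11 + 4 = 715 true growth rings.
A: Extension rate ≈ 346.8 / 715 = 0.485 mm per year.
B spans 228.5 / 0.485 = 471.13 years ≈ 471 growth rings.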